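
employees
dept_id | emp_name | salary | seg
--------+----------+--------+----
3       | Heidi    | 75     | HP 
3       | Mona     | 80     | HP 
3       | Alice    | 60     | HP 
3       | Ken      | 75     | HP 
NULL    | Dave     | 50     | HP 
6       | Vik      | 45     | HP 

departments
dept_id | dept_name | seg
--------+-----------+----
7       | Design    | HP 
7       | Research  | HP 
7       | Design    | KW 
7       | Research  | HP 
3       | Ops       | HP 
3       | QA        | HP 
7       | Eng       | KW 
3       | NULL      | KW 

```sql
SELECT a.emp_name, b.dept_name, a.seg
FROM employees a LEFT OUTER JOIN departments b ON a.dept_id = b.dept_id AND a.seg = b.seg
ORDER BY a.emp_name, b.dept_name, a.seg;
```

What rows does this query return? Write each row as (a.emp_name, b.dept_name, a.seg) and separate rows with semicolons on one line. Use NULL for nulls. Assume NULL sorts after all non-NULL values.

(Alice, Ops, HP); (Alice, QA, HP); (Dave, NULL, HP); (Heidi, Ops, HP); (Heidi, QA, HP); (Ken, Ops, HP); (Ken, QA, HP); (Mona, Ops, HP); (Mona, QA, HP); (Vik, NULL, HP)

LEFT JOIN keeps every row from `employees`; unmatched rows get NULL for `departments`'s columns.
Matching on a.dept_id = b.dept_id AND a.seg = b.seg. A NULL in a compared column never satisfies the condition.
Matched pairs: 8; unmatched a rows kept: 2.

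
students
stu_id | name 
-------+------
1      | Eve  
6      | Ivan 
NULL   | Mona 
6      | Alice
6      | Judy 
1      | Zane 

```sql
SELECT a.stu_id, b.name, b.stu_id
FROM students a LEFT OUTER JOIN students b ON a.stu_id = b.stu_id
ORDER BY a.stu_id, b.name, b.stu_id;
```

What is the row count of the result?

LEFT JOIN keeps every row from `students a`; unmatched rows get NULL for `students b`'s columns.
Matching on a.stu_id = b.stu_id. A NULL in a compared column never satisfies the condition.
- stu_id=1: 2 matching b row(s), so 2 row(s) emitted.
- stu_id=6: 3 matching b row(s), so 3 row(s) emitted.
- stu_id=NULL: no b row matches, row kept with b columns NULL.
- stu_id=6: 3 matching b row(s), so 3 row(s) emitted.
- stu_id=6: 3 matching b row(s), so 3 row(s) emitted.
- stu_id=1: 2 matching b row(s), so 2 row(s) emitted.
Total: 13 matched + 1 padded = 14 rows.

14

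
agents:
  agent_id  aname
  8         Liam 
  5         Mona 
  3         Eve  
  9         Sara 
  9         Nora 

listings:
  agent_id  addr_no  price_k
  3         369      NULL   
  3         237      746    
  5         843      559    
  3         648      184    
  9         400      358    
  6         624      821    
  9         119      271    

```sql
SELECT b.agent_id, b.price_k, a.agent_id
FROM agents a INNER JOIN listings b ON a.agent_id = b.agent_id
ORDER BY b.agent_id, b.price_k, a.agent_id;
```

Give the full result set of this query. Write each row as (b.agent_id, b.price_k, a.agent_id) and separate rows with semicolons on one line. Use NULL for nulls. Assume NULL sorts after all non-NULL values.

(3, 184, 3); (3, 746, 3); (3, NULL, 3); (5, 559, 5); (9, 271, 9); (9, 271, 9); (9, 358, 9); (9, 358, 9)

INNER JOIN keeps only pairs where the ON condition holds.
Matching on a.agent_id = b.agent_id.
- agent_id=8: no matching b row, dropped.
- agent_id=5: 1 matching b row(s), so 1 row(s) emitted.
- agent_id=3: 3 matching b row(s), so 3 row(s) emitted.
- agent_id=9: 2 matching b row(s), so 2 row(s) emitted.
- agent_id=9: 2 matching b row(s), so 2 row(s) emitted.
After projecting and ordering:
b.agent_id | b.price_k | a.agent_id
3 | 184 | 3
3 | 746 | 3
3 | NULL | 3
5 | 559 | 5
9 | 271 | 9
9 | 271 | 9
9 | 358 | 9
9 | 358 | 9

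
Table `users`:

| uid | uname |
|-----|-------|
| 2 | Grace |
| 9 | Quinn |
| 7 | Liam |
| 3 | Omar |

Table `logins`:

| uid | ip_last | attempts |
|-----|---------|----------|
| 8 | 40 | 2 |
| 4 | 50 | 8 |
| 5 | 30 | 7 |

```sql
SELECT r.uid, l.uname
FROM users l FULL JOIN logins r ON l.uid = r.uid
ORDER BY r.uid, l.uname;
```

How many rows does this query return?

7

FULL OUTER JOIN keeps every row from both sides; unmatched rows get NULL for the other side's columns.
Matching on l.uid = r.uid.
Matched pairs: 0; unmatched l rows kept: 4; unmatched r rows kept: 3.
Total: 0 matched + 7 padded = 7 rows.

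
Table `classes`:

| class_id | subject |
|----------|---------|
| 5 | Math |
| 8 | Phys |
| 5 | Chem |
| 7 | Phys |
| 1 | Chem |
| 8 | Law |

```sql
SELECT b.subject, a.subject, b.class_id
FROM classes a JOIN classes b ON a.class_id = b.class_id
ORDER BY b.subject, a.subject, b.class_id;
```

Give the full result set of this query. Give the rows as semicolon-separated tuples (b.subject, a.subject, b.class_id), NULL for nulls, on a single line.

(Chem, Chem, 1); (Chem, Chem, 5); (Chem, Math, 5); (Law, Law, 8); (Law, Phys, 8); (Math, Chem, 5); (Math, Math, 5); (Phys, Law, 8); (Phys, Phys, 7); (Phys, Phys, 8)

INNER JOIN keeps only pairs where the ON condition holds.
Matching on a.class_id = b.class_id.
Matched pairs: 10.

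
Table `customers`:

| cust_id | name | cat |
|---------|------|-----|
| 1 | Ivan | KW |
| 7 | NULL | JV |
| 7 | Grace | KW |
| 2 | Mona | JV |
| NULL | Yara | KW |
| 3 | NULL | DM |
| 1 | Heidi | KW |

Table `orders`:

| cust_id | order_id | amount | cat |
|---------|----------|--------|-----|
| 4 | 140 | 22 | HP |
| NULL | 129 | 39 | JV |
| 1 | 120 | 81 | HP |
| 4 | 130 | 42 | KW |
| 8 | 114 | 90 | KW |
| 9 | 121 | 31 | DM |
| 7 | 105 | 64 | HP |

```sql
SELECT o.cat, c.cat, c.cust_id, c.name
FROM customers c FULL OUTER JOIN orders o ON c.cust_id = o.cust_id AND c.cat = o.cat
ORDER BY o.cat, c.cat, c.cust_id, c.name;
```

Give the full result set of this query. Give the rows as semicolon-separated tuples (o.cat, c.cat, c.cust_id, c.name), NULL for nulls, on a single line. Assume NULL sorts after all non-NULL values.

FULL OUTER JOIN keeps every row from both sides; unmatched rows get NULL for the other side's columns.
Matching on c.cust_id = o.cust_id AND c.cat = o.cat. A NULL in a compared column never satisfies the condition.
Matched pairs: 0; unmatched c rows kept: 7; unmatched o rows kept: 7.

(DM, NULL, NULL, NULL); (HP, NULL, NULL, NULL); (HP, NULL, NULL, NULL); (HP, NULL, NULL, NULL); (JV, NULL, NULL, NULL); (KW, NULL, NULL, NULL); (KW, NULL, NULL, NULL); (NULL, DM, 3, NULL); (NULL, JV, 2, Mona); (NULL, JV, 7, NULL); (NULL, KW, 1, Heidi); (NULL, KW, 1, Ivan); (NULL, KW, 7, Grace); (NULL, KW, NULL, Yara)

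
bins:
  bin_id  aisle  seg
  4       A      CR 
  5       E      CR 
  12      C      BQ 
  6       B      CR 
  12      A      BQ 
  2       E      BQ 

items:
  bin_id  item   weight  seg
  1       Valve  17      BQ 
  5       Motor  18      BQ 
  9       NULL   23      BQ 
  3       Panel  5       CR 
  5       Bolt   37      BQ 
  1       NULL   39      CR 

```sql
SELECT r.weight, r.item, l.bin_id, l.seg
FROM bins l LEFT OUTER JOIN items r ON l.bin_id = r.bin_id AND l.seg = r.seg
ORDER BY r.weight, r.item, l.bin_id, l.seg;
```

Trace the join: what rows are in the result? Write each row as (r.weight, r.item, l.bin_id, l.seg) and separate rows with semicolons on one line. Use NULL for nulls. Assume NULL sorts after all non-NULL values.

LEFT JOIN keeps every row from `bins`; unmatched rows get NULL for `items`'s columns.
Matching on l.bin_id = r.bin_id AND l.seg = r.seg.
- l (bin_id=4, seg=CR) has no partner → padded with NULL.
- l (bin_id=5, seg=CR) has no partner → padded with NULL.
- l (bin_id=12, seg=BQ) has no partner → padded with NULL.
- l (bin_id=6, seg=CR) has no partner → padded with NULL.
- l (bin_id=12, seg=BQ) has no partner → padded with NULL.
- l (bin_id=2, seg=BQ) has no partner → padded with NULL.
After projecting and ordering:
r.weight | r.item | l.bin_id | l.seg
NULL | NULL | 2 | BQ
NULL | NULL | 4 | CR
NULL | NULL | 5 | CR
NULL | NULL | 6 | CR
NULL | NULL | 12 | BQ
NULL | NULL | 12 | BQ

(NULL, NULL, 2, BQ); (NULL, NULL, 4, CR); (NULL, NULL, 5, CR); (NULL, NULL, 6, CR); (NULL, NULL, 12, BQ); (NULL, NULL, 12, BQ)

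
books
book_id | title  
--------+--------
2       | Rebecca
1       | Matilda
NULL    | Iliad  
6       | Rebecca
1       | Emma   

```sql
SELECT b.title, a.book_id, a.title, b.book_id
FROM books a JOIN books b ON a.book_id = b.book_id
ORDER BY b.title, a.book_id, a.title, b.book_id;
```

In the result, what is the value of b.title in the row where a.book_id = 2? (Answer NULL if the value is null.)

Rebecca

INNER JOIN keeps only pairs where the ON condition holds.
Matching on a.book_id = b.book_id. A NULL in a compared column never satisfies the condition.
Matched pairs: 6.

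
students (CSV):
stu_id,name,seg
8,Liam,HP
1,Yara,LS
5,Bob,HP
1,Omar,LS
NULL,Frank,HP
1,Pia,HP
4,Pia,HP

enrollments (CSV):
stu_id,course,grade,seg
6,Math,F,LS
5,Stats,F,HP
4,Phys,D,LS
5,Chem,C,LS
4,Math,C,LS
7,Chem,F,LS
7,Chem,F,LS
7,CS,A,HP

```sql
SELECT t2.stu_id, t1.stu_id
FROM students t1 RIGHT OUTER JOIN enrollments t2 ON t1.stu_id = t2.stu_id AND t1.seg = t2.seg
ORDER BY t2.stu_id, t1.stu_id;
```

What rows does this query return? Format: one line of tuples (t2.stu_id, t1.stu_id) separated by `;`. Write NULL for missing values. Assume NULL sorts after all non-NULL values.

(4, NULL); (4, NULL); (5, 5); (5, NULL); (6, NULL); (7, NULL); (7, NULL); (7, NULL)

RIGHT JOIN keeps every row from `enrollments`; unmatched rows get NULL for `students`'s columns.
Matching on t1.stu_id = t2.stu_id AND t1.seg = t2.seg. A NULL in a compared column never satisfies the condition.
- t1 (stu_id=8, seg=HP) has no partner in t2.
- t1 (stu_id=1, seg=LS) has no partner in t2.
- t1 (stu_id=5, seg=HP) pairs with 1 row(s) of t2.
- t1 (stu_id=1, seg=LS) has no partner in t2.
- t1 (stu_id=NULL, seg=HP) has no partner in t2.
- t1 (stu_id=1, seg=HP) has no partner in t2.
- t1 (stu_id=4, seg=HP) has no partner in t2.
- 7 t2 row(s) had no t1 match → kept, t1 columns NULL.
After projecting and ordering:
t2.stu_id | t1.stu_id
4 | NULL
4 | NULL
5 | 5
5 | NULL
6 | NULL
7 | NULL
7 | NULL
7 | NULL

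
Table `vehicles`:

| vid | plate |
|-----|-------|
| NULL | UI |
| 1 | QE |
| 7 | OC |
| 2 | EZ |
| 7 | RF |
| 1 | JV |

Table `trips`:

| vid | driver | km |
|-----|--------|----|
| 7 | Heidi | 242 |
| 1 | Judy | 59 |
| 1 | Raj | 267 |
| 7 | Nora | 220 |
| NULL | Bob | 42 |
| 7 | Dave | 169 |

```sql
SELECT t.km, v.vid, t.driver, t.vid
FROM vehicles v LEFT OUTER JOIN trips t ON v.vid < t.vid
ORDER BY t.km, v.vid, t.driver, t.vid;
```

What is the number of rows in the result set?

LEFT JOIN keeps every row from `vehicles`; unmatched rows get NULL for `trips`'s columns.
Matching on v.vid < t.vid. A NULL in a compared column never satisfies the condition.
- v (vid=NULL) has no partner → padded with NULL.
- v (vid=1) pairs with 3 row(s) of t.
- v (vid=7) has no partner → padded with NULL.
- v (vid=2) pairs with 3 row(s) of t.
- v (vid=7) has no partner → padded with NULL.
- v (vid=1) pairs with 3 row(s) of t.
Total: 9 matched + 3 padded = 12 rows.

12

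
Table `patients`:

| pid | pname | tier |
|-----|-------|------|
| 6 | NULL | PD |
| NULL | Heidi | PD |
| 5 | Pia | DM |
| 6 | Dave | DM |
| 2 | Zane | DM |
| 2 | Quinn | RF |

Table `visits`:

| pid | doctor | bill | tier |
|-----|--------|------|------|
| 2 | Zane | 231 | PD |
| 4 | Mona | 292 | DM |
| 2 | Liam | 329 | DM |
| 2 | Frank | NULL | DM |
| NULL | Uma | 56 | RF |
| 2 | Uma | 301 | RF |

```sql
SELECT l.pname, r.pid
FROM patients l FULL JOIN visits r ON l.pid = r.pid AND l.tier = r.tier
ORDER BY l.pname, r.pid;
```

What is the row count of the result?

10

FULL OUTER JOIN keeps every row from both sides; unmatched rows get NULL for the other side's columns.
Matching on l.pid = r.pid AND l.tier = r.tier. A NULL in a compared column never satisfies the condition.
- l row (pid=6, tier=PD): no match → kept, r columns NULL.
- l row (pid=NULL, tier=PD): no match → kept, r columns NULL.
- l row (pid=5, tier=DM): no match → kept, r columns NULL.
- l row (pid=6, tier=DM): no match → kept, r columns NULL.
- l row (pid=2, tier=DM): matches 2 r row(s) → 2 output row(s).
- l row (pid=2, tier=RF): matches 1 r row(s) → 1 output row(s).
- plus 3 unmatched r row(s), each kept with NULL l columns.
Total: 3 matched + 7 padded = 10 rows.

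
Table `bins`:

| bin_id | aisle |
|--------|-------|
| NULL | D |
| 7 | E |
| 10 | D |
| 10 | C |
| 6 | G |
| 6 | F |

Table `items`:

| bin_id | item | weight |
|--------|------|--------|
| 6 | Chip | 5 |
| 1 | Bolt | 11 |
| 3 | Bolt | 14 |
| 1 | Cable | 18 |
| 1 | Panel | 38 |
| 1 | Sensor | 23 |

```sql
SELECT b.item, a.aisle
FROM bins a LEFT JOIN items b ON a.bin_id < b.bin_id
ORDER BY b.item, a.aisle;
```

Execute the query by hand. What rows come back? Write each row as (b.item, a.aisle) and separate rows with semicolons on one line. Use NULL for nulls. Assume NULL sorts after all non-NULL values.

(NULL, C); (NULL, D); (NULL, D); (NULL, E); (NULL, F); (NULL, G)

LEFT JOIN keeps every row from `bins`; unmatched rows get NULL for `items`'s columns.
Matching on a.bin_id < b.bin_id. A NULL in a compared column never satisfies the condition.
- a[0] bin_id=NULL → no match; kept with NULLs on the b side.
- a[1] bin_id=7 → no match; kept with NULLs on the b side.
- a[2] bin_id=10 → no match; kept with NULLs on the b side.
- a[3] bin_id=10 → no match; kept with NULLs on the b side.
- a[4] bin_id=6 → no match; kept with NULLs on the b side.
- a[5] bin_id=6 → no match; kept with NULLs on the b side.
After projecting and ordering:
b.item | a.aisle
NULL | C
NULL | D
NULL | D
NULL | E
NULL | F
NULL | G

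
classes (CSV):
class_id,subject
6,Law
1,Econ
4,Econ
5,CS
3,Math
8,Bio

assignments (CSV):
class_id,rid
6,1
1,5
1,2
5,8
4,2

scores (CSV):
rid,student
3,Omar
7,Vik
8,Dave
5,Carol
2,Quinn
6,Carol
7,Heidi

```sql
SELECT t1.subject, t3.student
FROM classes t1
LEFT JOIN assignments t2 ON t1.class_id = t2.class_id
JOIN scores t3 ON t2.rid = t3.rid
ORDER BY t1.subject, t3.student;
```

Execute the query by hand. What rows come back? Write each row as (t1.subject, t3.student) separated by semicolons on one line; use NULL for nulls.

(CS, Dave); (Econ, Carol); (Econ, Quinn); (Econ, Quinn)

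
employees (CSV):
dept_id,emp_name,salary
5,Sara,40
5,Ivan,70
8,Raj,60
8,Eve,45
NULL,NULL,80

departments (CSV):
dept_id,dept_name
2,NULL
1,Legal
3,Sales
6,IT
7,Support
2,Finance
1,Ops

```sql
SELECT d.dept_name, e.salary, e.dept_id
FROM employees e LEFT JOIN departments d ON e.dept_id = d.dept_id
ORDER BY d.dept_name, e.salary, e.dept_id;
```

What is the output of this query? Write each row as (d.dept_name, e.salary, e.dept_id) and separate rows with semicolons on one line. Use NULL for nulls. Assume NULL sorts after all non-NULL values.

(NULL, 40, 5); (NULL, 45, 8); (NULL, 60, 8); (NULL, 70, 5); (NULL, 80, NULL)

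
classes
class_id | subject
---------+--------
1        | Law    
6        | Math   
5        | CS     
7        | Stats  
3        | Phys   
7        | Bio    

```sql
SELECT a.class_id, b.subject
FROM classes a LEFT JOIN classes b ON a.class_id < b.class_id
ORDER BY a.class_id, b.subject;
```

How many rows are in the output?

LEFT JOIN keeps every row from `classes a`; unmatched rows get NULL for `classes b`'s columns.
Matching on a.class_id < b.class_id.
Matched pairs: 14; unmatched a rows kept: 2.
Total: 14 matched + 2 padded = 16 rows.

16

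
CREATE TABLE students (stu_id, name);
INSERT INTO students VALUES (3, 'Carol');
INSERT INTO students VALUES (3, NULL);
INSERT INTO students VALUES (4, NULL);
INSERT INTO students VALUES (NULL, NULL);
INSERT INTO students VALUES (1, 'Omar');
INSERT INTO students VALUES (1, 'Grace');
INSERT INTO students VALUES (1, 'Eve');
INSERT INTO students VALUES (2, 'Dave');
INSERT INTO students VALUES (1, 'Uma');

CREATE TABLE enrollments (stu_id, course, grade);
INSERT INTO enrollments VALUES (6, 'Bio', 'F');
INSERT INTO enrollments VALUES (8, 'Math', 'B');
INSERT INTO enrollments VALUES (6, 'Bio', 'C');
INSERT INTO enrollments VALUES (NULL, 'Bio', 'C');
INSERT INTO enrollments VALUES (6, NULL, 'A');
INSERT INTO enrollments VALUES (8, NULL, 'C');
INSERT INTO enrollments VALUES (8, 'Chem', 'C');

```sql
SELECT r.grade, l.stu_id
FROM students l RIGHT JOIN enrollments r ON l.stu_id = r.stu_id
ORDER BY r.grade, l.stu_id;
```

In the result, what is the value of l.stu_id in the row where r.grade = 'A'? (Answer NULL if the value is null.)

NULL

RIGHT JOIN keeps every row from `enrollments`; unmatched rows get NULL for `students`'s columns.
Matching on l.stu_id = r.stu_id. A NULL in a compared column never satisfies the condition.
- l (stu_id=3) has no partner in r.
- l (stu_id=3) has no partner in r.
- l (stu_id=4) has no partner in r.
- l (stu_id=NULL) has no partner in r.
- l (stu_id=1) has no partner in r.
- l (stu_id=1) has no partner in r.
- l (stu_id=1) has no partner in r.
- l (stu_id=2) has no partner in r.
- l (stu_id=1) has no partner in r.
- plus 7 unmatched r row(s), each kept with NULL l columns.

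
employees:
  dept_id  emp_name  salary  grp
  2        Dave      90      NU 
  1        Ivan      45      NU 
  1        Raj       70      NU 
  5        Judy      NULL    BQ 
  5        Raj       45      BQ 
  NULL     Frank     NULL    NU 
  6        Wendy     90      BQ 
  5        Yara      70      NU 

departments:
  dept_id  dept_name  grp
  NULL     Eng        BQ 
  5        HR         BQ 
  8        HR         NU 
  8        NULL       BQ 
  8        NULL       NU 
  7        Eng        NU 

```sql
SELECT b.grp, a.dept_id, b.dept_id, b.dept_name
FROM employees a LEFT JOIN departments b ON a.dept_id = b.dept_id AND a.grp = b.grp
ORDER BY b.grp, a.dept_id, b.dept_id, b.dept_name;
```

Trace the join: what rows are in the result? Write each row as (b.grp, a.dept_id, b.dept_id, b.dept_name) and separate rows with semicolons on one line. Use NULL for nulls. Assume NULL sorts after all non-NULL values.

(BQ, 5, 5, HR); (BQ, 5, 5, HR); (NULL, 1, NULL, NULL); (NULL, 1, NULL, NULL); (NULL, 2, NULL, NULL); (NULL, 5, NULL, NULL); (NULL, 6, NULL, NULL); (NULL, NULL, NULL, NULL)

LEFT JOIN keeps every row from `employees`; unmatched rows get NULL for `departments`'s columns.
Matching on a.dept_id = b.dept_id AND a.grp = b.grp. A NULL in a compared column never satisfies the condition.
- a row (dept_id=2, grp=NU): no match → kept, b columns NULL.
- a row (dept_id=1, grp=NU): no match → kept, b columns NULL.
- a row (dept_id=1, grp=NU): no match → kept, b columns NULL.
- a row (dept_id=5, grp=BQ): matches 1 b row(s) → 1 output row(s).
- a row (dept_id=5, grp=BQ): matches 1 b row(s) → 1 output row(s).
- a row (dept_id=NULL, grp=NU): no match → kept, b columns NULL.
- a row (dept_id=6, grp=BQ): no match → kept, b columns NULL.
- a row (dept_id=5, grp=NU): no match → kept, b columns NULL.
After projecting and ordering:
b.grp | a.dept_id | b.dept_id | b.dept_name
BQ | 5 | 5 | HR
BQ | 5 | 5 | HR
NULL | 1 | NULL | NULL
NULL | 1 | NULL | NULL
NULL | 2 | NULL | NULL
NULL | 5 | NULL | NULL
NULL | 6 | NULL | NULL
NULL | NULL | NULL | NULL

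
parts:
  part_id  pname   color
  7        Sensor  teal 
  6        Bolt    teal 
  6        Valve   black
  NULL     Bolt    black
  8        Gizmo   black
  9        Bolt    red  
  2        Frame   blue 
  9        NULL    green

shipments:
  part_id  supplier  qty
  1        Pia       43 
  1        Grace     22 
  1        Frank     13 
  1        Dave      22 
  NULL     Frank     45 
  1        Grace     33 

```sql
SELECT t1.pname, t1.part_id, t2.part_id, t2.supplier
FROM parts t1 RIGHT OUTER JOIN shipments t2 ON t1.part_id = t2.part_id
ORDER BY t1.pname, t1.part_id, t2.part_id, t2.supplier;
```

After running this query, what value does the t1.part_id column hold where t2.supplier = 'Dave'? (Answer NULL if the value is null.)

RIGHT JOIN keeps every row from `shipments`; unmatched rows get NULL for `parts`'s columns.
Matching on t1.part_id = t2.part_id. A NULL in a compared column never satisfies the condition.
Matched pairs: 0; unmatched t2 rows kept: 6.

NULL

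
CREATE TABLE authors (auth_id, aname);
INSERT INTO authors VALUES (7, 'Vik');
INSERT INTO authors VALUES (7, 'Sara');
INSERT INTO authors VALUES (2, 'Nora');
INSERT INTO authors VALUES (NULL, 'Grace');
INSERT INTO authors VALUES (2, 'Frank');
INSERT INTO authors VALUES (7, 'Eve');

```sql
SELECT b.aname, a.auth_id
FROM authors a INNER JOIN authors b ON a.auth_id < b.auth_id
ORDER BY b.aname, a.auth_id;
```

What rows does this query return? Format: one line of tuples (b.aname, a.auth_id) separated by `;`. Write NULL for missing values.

(Eve, 2); (Eve, 2); (Sara, 2); (Sara, 2); (Vik, 2); (Vik, 2)

INNER JOIN keeps only pairs where the ON condition holds.
Matching on a.auth_id < b.auth_id. A NULL in a compared column never satisfies the condition.
- auth_id=7: no matching b row, dropped.
- auth_id=7: no matching b row, dropped.
- auth_id=2: 3 matching b row(s), so 3 row(s) emitted.
- auth_id=NULL: no matching b row, dropped.
- auth_id=2: 3 matching b row(s), so 3 row(s) emitted.
- auth_id=7: no matching b row, dropped.
After projecting and ordering:
b.aname | a.auth_id
Eve | 2
Eve | 2
Sara | 2
Sara | 2
Vik | 2
Vik | 2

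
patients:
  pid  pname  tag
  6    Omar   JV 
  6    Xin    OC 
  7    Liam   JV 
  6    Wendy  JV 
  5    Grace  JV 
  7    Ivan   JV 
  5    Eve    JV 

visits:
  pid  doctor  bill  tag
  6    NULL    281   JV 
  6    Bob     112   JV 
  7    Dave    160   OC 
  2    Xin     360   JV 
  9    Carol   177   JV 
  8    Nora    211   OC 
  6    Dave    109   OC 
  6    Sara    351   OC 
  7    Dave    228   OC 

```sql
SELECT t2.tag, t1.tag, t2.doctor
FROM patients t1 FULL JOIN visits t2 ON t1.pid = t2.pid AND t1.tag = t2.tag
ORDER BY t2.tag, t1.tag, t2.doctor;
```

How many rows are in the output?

15

FULL OUTER JOIN keeps every row from both sides; unmatched rows get NULL for the other side's columns.
Matching on t1.pid = t2.pid AND t1.tag = t2.tag.
- t1 (pid=6, tag=JV) pairs with 2 row(s) of t2.
- t1 (pid=6, tag=OC) pairs with 2 row(s) of t2.
- t1 (pid=7, tag=JV) has no partner → padded with NULL.
- t1 (pid=6, tag=JV) pairs with 2 row(s) of t2.
- t1 (pid=5, tag=JV) has no partner → padded with NULL.
- t1 (pid=7, tag=JV) has no partner → padded with NULL.
- t1 (pid=5, tag=JV) has no partner → padded with NULL.
- plus 5 unmatched t2 row(s), each kept with NULL t1 columns.
Total: 6 matched + 9 padded = 15 rows.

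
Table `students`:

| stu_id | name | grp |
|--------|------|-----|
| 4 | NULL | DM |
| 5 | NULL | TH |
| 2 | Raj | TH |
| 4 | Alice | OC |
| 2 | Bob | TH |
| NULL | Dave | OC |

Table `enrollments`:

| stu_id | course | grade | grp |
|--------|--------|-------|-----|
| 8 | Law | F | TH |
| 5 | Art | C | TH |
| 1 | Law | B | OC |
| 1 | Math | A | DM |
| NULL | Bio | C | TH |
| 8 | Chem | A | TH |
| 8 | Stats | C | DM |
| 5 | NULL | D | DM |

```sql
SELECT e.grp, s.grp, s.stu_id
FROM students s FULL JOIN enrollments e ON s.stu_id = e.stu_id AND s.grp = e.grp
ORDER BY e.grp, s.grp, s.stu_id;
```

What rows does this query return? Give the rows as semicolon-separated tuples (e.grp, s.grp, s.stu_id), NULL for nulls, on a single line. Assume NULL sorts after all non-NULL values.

FULL OUTER JOIN keeps every row from both sides; unmatched rows get NULL for the other side's columns.
Matching on s.stu_id = e.stu_id AND s.grp = e.grp. A NULL in a compared column never satisfies the condition.
- s[0] stu_id=4, grp=DM → no match; kept with NULLs on the e side.
- s[1] stu_id=5, grp=TH → 1 match(es) in e → 1 row(s).
- s[2] stu_id=2, grp=TH → no match; kept with NULLs on the e side.
- s[3] stu_id=4, grp=OC → no match; kept with NULLs on the e side.
- s[4] stu_id=2, grp=TH → no match; kept with NULLs on the e side.
- s[5] stu_id=NULL, grp=OC → no match; kept with NULLs on the e side.
- plus 7 unmatched e row(s), each kept with NULL s columns.

(DM, NULL, NULL); (DM, NULL, NULL); (DM, NULL, NULL); (OC, NULL, NULL); (TH, TH, 5); (TH, NULL, NULL); (TH, NULL, NULL); (TH, NULL, NULL); (NULL, DM, 4); (NULL, OC, 4); (NULL, OC, NULL); (NULL, TH, 2); (NULL, TH, 2)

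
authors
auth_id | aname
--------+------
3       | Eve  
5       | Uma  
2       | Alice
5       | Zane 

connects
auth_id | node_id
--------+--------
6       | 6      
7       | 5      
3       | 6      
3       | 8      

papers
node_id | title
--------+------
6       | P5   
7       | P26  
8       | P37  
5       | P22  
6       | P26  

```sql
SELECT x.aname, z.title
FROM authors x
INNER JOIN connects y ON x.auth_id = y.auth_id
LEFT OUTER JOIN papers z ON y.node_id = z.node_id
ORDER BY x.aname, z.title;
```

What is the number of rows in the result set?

Evaluate left to right. First `authors x INNER JOIN connects y` on auth_id: 2 row(s).
Then LEFT JOIN `papers z` on node_id: each of those 2 rows is kept; rows whose y.node_id has no match in z get NULL for z's columns.
Result: 3 row(s).

3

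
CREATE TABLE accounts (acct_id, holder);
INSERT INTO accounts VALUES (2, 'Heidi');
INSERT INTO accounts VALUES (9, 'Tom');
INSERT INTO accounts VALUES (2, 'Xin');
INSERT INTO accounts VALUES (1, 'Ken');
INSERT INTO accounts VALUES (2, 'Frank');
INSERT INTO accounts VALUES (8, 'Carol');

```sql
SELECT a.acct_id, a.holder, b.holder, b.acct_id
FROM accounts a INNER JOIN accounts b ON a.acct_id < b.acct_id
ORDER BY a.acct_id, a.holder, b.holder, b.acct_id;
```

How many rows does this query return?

12

INNER JOIN keeps only pairs where the ON condition holds.
Matching on a.acct_id < b.acct_id.
- acct_id=2: 2 matching b row(s), so 2 row(s) emitted.
- acct_id=9: no matching b row, dropped.
- acct_id=2: 2 matching b row(s), so 2 row(s) emitted.
- acct_id=1: 5 matching b row(s), so 5 row(s) emitted.
- acct_id=2: 2 matching b row(s), so 2 row(s) emitted.
- acct_id=8: 1 matching b row(s), so 1 row(s) emitted.
Total: 12 rows.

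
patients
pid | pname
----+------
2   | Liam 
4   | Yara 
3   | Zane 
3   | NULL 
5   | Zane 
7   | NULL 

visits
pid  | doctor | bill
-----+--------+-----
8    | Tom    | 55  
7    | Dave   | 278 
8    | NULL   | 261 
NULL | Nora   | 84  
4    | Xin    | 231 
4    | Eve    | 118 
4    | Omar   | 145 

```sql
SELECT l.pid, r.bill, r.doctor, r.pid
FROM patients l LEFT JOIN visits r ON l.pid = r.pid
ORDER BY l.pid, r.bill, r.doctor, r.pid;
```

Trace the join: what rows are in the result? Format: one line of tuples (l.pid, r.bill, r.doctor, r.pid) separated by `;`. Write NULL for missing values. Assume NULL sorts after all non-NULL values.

LEFT JOIN keeps every row from `patients`; unmatched rows get NULL for `visits`'s columns.
Matching on l.pid = r.pid. A NULL in a compared column never satisfies the condition.
- pid=2: no r row matches, row kept with r columns NULL.
- pid=4: 3 matching r row(s), so 3 row(s) emitted.
- pid=3: no r row matches, row kept with r columns NULL.
- pid=3: no r row matches, row kept with r columns NULL.
- pid=5: no r row matches, row kept with r columns NULL.
- pid=7: 1 matching r row(s), so 1 row(s) emitted.
After projecting and ordering:
l.pid | r.bill | r.doctor | r.pid
2 | NULL | NULL | NULL
3 | NULL | NULL | NULL
3 | NULL | NULL | NULL
4 | 118 | Eve | 4
4 | 145 | Omar | 4
4 | 231 | Xin | 4
5 | NULL | NULL | NULL
7 | 278 | Dave | 7

(2, NULL, NULL, NULL); (3, NULL, NULL, NULL); (3, NULL, NULL, NULL); (4, 118, Eve, 4); (4, 145, Omar, 4); (4, 231, Xin, 4); (5, NULL, NULL, NULL); (7, 278, Dave, 7)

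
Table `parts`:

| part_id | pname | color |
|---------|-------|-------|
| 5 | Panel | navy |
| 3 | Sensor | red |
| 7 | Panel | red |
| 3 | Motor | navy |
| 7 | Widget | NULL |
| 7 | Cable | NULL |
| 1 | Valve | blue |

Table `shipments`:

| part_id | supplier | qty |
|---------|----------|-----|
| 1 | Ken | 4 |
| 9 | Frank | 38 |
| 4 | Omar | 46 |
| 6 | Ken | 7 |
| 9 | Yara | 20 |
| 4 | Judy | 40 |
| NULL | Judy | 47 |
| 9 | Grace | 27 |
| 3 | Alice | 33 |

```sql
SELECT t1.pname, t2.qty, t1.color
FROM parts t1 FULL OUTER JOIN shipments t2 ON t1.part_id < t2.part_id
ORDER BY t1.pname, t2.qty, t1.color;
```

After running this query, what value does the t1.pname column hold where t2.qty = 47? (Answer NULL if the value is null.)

NULL

FULL OUTER JOIN keeps every row from both sides; unmatched rows get NULL for the other side's columns.
Matching on t1.part_id < t2.part_id. A NULL in a compared column never satisfies the condition.
Matched pairs: 32; unmatched t1 rows kept: 0; unmatched t2 rows kept: 2.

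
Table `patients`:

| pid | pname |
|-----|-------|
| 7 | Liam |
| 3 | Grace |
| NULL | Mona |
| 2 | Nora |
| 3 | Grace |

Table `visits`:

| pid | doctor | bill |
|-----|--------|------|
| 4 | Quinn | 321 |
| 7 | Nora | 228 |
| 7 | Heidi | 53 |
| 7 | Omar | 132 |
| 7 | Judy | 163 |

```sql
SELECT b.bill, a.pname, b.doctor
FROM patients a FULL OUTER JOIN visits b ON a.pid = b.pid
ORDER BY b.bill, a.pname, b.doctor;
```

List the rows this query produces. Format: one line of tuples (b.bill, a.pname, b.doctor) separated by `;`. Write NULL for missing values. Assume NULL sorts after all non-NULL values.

FULL OUTER JOIN keeps every row from both sides; unmatched rows get NULL for the other side's columns.
Matching on a.pid = b.pid. A NULL in a compared column never satisfies the condition.
Matched pairs: 4; unmatched a rows kept: 4; unmatched b rows kept: 1.

(53, Liam, Heidi); (132, Liam, Omar); (163, Liam, Judy); (228, Liam, Nora); (321, NULL, Quinn); (NULL, Grace, NULL); (NULL, Grace, NULL); (NULL, Mona, NULL); (NULL, Nora, NULL)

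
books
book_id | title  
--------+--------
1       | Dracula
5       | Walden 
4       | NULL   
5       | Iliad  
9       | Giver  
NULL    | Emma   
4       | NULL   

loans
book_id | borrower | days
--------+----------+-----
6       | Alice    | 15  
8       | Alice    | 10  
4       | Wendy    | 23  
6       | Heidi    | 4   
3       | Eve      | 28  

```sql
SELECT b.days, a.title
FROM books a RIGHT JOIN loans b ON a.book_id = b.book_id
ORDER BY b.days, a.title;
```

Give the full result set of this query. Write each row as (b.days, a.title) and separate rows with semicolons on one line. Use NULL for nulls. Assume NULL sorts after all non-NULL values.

(4, NULL); (10, NULL); (15, NULL); (23, NULL); (23, NULL); (28, NULL)

RIGHT JOIN keeps every row from `loans`; unmatched rows get NULL for `books`'s columns.
Matching on a.book_id = b.book_id. A NULL in a compared column never satisfies the condition.
- a[0] book_id=1 → no match.
- a[1] book_id=5 → no match.
- a[2] book_id=4 → 1 match(es) in b → 1 row(s).
- a[3] book_id=5 → no match.
- a[4] book_id=9 → no match.
- a[5] book_id=NULL → no match.
- a[6] book_id=4 → 1 match(es) in b → 1 row(s).
- 4 b row(s) had no a match → kept, a columns NULL.
After projecting and ordering:
b.days | a.title
4 | NULL
10 | NULL
15 | NULL
23 | NULL
23 | NULL
28 | NULL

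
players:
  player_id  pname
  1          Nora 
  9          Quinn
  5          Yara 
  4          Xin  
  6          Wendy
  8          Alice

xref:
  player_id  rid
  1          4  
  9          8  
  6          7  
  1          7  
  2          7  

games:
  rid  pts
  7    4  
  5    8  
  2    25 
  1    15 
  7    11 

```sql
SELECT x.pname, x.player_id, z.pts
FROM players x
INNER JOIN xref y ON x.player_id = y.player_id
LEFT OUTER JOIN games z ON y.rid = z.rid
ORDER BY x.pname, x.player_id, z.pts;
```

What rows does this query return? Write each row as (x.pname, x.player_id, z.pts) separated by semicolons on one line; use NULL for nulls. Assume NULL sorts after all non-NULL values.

(Nora, 1, 4); (Nora, 1, 11); (Nora, 1, NULL); (Quinn, 9, NULL); (Wendy, 6, 4); (Wendy, 6, 11)

Evaluate left to right. First `players x INNER JOIN xref y` on player_id: 4 row(s).
Then LEFT JOIN `games z` on rid: each of those 4 rows is kept; rows whose y.rid has no match in z get NULL for z's columns.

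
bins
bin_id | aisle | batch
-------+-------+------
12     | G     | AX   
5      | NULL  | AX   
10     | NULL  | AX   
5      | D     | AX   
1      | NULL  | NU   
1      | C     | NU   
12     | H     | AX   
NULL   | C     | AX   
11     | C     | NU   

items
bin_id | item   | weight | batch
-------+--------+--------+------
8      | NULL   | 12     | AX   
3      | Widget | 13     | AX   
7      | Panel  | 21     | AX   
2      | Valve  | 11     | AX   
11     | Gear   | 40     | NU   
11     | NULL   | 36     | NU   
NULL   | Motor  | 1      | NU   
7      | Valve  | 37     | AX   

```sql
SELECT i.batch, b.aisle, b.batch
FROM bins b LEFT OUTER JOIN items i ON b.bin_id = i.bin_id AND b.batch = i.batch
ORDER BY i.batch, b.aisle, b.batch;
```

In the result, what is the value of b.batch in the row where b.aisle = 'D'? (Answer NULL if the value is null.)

AX

LEFT JOIN keeps every row from `bins`; unmatched rows get NULL for `items`'s columns.
Matching on b.bin_id = i.bin_id AND b.batch = i.batch. A NULL in a compared column never satisfies the condition.
Matched pairs: 2; unmatched b rows kept: 8.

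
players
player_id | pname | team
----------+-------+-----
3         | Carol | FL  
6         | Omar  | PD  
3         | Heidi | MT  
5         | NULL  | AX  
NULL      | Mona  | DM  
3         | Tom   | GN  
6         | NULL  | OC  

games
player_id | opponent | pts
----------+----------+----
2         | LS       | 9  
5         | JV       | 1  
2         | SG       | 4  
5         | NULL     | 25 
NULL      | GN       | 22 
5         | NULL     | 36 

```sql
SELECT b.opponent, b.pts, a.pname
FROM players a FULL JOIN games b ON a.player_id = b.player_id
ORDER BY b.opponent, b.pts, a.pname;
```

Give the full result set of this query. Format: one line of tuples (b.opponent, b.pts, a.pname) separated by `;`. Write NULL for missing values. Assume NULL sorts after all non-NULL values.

(GN, 22, NULL); (JV, 1, NULL); (LS, 9, NULL); (SG, 4, NULL); (NULL, 25, NULL); (NULL, 36, NULL); (NULL, NULL, Carol); (NULL, NULL, Heidi); (NULL, NULL, Mona); (NULL, NULL, Omar); (NULL, NULL, Tom); (NULL, NULL, NULL)

FULL OUTER JOIN keeps every row from both sides; unmatched rows get NULL for the other side's columns.
Matching on a.player_id = b.player_id. A NULL in a compared column never satisfies the condition.
- player_id=3: no b row matches, row kept with b columns NULL.
- player_id=6: no b row matches, row kept with b columns NULL.
- player_id=3: no b row matches, row kept with b columns NULL.
- player_id=5: 3 matching b row(s), so 3 row(s) emitted.
- player_id=NULL: no b row matches, row kept with b columns NULL.
- player_id=3: no b row matches, row kept with b columns NULL.
- player_id=6: no b row matches, row kept with b columns NULL.
- 3 row(s) from b found no a partner → padded with NULL.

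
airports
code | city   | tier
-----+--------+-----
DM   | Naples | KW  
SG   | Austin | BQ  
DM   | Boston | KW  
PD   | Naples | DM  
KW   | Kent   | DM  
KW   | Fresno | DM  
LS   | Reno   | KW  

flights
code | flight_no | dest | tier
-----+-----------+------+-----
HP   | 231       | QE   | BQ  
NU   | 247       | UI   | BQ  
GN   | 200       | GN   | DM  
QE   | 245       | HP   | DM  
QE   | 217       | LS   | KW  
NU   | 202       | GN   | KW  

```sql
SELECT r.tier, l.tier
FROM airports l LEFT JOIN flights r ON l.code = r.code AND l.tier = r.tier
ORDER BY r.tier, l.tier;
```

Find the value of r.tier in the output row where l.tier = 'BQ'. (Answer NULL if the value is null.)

NULL

LEFT JOIN keeps every row from `airports`; unmatched rows get NULL for `flights`'s columns.
Matching on l.code = r.code AND l.tier = r.tier.
Matched pairs: 0; unmatched l rows kept: 7.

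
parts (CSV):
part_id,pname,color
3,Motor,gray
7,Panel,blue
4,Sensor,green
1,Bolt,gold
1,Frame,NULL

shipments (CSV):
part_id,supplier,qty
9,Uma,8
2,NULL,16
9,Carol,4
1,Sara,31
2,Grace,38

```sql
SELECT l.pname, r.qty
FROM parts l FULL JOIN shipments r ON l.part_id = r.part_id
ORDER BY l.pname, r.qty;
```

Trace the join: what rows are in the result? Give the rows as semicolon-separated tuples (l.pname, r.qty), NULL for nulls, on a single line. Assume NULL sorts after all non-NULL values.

FULL OUTER JOIN keeps every row from both sides; unmatched rows get NULL for the other side's columns.
Matching on l.part_id = r.part_id.
- l[0] part_id=3 → no match; kept with NULLs on the r side.
- l[1] part_id=7 → no match; kept with NULLs on the r side.
- l[2] part_id=4 → no match; kept with NULLs on the r side.
- l[3] part_id=1 → 1 match(es) in r → 1 row(s).
- l[4] part_id=1 → 1 match(es) in r → 1 row(s).
- 4 r row(s) had no l match → kept, l columns NULL.
After projecting and ordering:
l.pname | r.qty
Bolt | 31
Frame | 31
Motor | NULL
Panel | NULL
Sensor | NULL
NULL | 4
NULL | 8
NULL | 16
NULL | 38

(Bolt, 31); (Frame, 31); (Motor, NULL); (Panel, NULL); (Sensor, NULL); (NULL, 4); (NULL, 8); (NULL, 16); (NULL, 38)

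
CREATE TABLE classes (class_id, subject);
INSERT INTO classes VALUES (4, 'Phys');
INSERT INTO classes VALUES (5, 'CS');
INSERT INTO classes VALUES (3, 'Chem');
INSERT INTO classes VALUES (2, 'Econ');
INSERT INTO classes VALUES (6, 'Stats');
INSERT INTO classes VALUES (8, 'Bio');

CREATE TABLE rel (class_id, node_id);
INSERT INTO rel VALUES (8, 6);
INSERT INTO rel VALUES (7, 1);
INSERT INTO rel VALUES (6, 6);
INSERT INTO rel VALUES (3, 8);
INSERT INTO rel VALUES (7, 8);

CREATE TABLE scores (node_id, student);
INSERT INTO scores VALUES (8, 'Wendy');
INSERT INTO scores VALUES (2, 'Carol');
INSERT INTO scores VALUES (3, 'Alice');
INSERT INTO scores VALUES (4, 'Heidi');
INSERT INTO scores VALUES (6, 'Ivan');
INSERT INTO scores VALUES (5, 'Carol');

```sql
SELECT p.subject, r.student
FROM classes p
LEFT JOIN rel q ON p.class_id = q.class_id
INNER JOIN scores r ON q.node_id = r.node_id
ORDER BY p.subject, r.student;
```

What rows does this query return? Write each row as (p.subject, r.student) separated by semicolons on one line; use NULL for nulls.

(Bio, Ivan); (Chem, Wendy); (Stats, Ivan)

Evaluate left to right. First `classes p LEFT JOIN rel q` on class_id: 6 row(s).
Then INNER JOIN `scores r` on node_id: keep only rows whose q.node_id appears in r.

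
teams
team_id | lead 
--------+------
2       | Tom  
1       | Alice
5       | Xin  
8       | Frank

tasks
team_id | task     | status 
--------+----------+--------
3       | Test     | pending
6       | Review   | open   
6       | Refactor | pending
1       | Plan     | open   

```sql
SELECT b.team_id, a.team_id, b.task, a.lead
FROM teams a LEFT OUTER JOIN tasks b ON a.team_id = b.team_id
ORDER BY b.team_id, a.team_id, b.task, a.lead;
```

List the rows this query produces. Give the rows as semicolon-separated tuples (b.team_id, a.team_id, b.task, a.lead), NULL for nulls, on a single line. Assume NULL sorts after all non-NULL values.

(1, 1, Plan, Alice); (NULL, 2, NULL, Tom); (NULL, 5, NULL, Xin); (NULL, 8, NULL, Frank)

LEFT JOIN keeps every row from `teams`; unmatched rows get NULL for `tasks`'s columns.
Matching on a.team_id = b.team_id.
Matched pairs: 1; unmatched a rows kept: 3.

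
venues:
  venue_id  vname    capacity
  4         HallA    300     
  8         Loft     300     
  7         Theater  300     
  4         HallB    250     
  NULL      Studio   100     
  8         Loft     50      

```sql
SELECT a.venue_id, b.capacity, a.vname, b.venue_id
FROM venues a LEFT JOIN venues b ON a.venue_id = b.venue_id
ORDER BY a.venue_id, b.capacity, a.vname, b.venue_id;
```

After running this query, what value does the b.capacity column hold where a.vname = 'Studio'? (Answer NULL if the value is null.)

NULL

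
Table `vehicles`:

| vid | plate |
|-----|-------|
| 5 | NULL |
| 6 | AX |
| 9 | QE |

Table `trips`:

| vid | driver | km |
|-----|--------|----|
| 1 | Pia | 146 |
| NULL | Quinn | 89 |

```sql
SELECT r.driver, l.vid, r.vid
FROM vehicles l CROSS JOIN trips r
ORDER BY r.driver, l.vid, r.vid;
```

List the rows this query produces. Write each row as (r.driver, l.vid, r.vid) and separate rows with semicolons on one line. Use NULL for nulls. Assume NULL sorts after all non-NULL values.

(Pia, 5, 1); (Pia, 6, 1); (Pia, 9, 1); (Quinn, 5, NULL); (Quinn, 6, NULL); (Quinn, 9, NULL)

CROSS JOIN pairs every row of `vehicles` with every row of `trips`: 3 × 2 = 6 rows.
After projecting and ordering:
r.driver | l.vid | r.vid
Pia | 5 | 1
Pia | 6 | 1
Pia | 9 | 1
Quinn | 5 | NULL
Quinn | 6 | NULL
Quinn | 9 | NULL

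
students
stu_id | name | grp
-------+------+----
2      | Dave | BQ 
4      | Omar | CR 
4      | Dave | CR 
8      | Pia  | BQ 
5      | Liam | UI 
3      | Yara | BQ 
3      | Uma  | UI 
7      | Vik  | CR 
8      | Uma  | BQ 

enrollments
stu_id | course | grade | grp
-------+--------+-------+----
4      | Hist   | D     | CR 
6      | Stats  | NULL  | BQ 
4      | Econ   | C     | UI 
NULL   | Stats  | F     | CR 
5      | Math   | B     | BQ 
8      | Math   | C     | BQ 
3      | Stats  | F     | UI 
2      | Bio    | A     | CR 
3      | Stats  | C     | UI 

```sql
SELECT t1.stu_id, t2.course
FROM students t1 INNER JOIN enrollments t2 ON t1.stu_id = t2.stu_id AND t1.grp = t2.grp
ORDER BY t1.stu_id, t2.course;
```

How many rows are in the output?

INNER JOIN keeps only pairs where the ON condition holds.
Matching on t1.stu_id = t2.stu_id AND t1.grp = t2.grp. A NULL in a compared column never satisfies the condition.
Matched pairs: 6.
Total: 6 rows.

6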